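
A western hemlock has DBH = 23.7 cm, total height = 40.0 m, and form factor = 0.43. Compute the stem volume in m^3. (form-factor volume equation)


Formula: V = pi * (DBH/200)^2 * H * ff
Radius = DBH/200 = 23.7/200 = 0.1185 m
Radius^2 = 0.1185^2 = 0.01404225 m^2
V = pi * 0.01404225 * 40.0 * 0.43
V = 0.759 m^3

0.759


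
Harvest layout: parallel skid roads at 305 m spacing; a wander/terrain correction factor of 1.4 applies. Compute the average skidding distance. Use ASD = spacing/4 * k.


Formula: ASD = (spacing / 4) * correction
Uncorrected distance = spacing / 4 = 305 / 4 = 76.25 m
ASD = 76.25 * 1.4 = 107 m

107


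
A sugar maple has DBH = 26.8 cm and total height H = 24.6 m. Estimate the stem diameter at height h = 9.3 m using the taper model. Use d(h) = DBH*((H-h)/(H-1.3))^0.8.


Taper: d(h) = DBH * ((H - h) / (H - 1.3))^0.8
Numerator = H - h = 24.6 - 9.3 = 15.3 m
Denominator = H - 1.3 = 24.6 - 1.3 = 23.3 m
Ratio = 15.3 / 23.3 = 0.65665
d = 26.8 * 0.65665^0.8 = 19.1 cm

19.1


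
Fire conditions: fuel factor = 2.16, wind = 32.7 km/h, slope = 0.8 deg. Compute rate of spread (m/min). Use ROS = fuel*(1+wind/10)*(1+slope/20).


Formula: ROS = fuel * (1 + wind/10) * (1 + slope/20)
Wind factor = 1 + 32.7/10 = 4.27
Slope factor = 1 + 0.8/20 = 1.04
ROS = 2.16 * 4.27 * 1.04 = 9.59 m/min

9.59


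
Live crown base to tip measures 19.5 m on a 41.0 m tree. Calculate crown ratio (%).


Formula: Crown Ratio = (Crown Length / Total Height) * 100
CR = (19.5 m / 41.0 m) * 100
CR = 0.4756 * 100 = 47.6%

47.6


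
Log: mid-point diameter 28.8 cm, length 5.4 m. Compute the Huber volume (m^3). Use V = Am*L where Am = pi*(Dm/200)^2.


Huber: V = Am * L,  Am = pi*(Dm/200)^2
Am = pi*(28.8/200)^2 = 0.065144 m^2
V = 0.065144*5.4 = 0.3518 m^3

0.3518


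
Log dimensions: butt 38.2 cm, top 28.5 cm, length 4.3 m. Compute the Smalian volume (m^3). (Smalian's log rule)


Smalian: V = (A1 + A2)/2 * L,  A = pi*(D/200)^2
A1 = pi*(38.2/200)^2 = 0.114608 m^2
A2 = pi*(28.5/200)^2 = 0.063794 m^2
V = (0.114608+0.063794)/2*4.3 = 0.3836 m^3

0.3836


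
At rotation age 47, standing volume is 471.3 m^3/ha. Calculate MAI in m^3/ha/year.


Formula: MAI = Total Volume / Stand Age
MAI = 471.3 m^3/ha / 47 years
MAI = 10.03 m^3/ha/year

10.03


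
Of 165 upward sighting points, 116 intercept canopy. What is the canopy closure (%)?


Formula: Canopy closure = covered points / total points * 100
Closure = 116 / 165 * 100
Closure = 0.703 * 100 = 70.3%

70.3


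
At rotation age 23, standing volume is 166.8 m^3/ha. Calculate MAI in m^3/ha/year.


Formula: MAI = Total Volume / Stand Age
MAI = 166.8 m^3/ha / 23 years
MAI = 7.25 m^3/ha/year

7.25


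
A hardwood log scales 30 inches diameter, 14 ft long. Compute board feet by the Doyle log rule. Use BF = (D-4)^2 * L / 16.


Doyle: BF = (D - 4)^2 * L / 16
Adjusted diameter = 30 - 4 = 26 in
(D-4)^2 = 26^2 = 676
BF = 676 * 14 / 16 = 592 BF

592


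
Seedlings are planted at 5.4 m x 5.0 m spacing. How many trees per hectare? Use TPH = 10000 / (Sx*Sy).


Formula: TPH = 10000 m^2/ha / (spacing_x * spacing_y)
Area per tree = 5.4 m * 5.0 m = 27.0 m^2
TPH = 10000 / 27.0 = 370 trees/ha

370


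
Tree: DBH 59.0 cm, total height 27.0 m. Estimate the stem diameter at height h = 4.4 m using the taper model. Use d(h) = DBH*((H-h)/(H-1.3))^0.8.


Taper: d(h) = DBH * ((H - h) / (H - 1.3))^0.8
Numerator = H - h = 27.0 - 4.4 = 22.6 m
Denominator = H - 1.3 = 27.0 - 1.3 = 25.7 m
Ratio = 22.6 / 25.7 = 0.87938
d = 59.0 * 0.87938^0.8 = 53.2 cm

53.2


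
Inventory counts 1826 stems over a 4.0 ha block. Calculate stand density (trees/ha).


Formula: Stand Density = N_trees / Area_ha
Density = 1826 trees / 4.0 ha
Density = 457 trees/ha

457


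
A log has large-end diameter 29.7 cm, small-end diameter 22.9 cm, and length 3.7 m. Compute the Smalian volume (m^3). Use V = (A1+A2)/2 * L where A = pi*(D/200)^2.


Smalian: V = (A1 + A2)/2 * L,  A = pi*(D/200)^2
A1 = pi*(29.7/200)^2 = 0.069279 m^2
A2 = pi*(22.9/200)^2 = 0.041187 m^2
V = (0.069279+0.041187)/2*3.7 = 0.2044 m^3

0.2044


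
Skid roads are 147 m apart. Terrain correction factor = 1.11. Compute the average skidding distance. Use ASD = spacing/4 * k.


Formula: ASD = (spacing / 4) * correction
Uncorrected distance = spacing / 4 = 147 / 4 = 36.75 m
ASD = 36.75 * 1.11 = 41 m

41


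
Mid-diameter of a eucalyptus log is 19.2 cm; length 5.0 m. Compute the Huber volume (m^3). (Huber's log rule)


Huber: V = Am * L,  Am = pi*(Dm/200)^2
Am = pi*(19.2/200)^2 = 0.028953 m^2
V = 0.028953*5.0 = 0.1448 m^3

0.1448


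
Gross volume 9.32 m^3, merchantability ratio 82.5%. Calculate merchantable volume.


Formula: MV = V_total * (merchantable_pct / 100)
Merchantable fraction = 82.5% / 100 = 0.825
MV = 9.32 m^3 * 0.825 = 7.689 m^3

7.689


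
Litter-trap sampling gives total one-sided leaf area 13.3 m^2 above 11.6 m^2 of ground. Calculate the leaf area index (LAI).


Formula: LAI = total leaf area / ground area  (dimensionless)
LAI = 13.3 m^2 / 11.6 m^2
LAI = 1.15

1.15


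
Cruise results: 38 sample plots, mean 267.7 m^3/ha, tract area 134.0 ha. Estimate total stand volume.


Formula: Total Volume = Mean Volume per ha * Total Area
Total Volume = 267.7 m^3/ha * 134.0 ha
Total Volume = 35872 m^3

35872


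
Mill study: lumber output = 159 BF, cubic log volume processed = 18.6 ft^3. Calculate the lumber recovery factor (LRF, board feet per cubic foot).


Formula: LRF = Lumber Output (BF) / Log Input (ft^3)
LRF = 159 BF / 18.6 ft^3
LRF = 8.55 BF/ft^3

8.55


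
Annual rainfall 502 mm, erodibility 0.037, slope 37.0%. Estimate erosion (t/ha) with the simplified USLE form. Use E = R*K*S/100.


Formula: E = R * K * S / 100  (simplified USLE)
R * K = 502 * 0.037 = 18.574
E = 18.574 * 37.0 / 100 = 6.87 t/ha

6.87


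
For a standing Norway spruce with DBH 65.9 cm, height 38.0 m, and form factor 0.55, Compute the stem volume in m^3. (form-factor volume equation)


Formula: V = pi * (DBH/200)^2 * H * ff
Radius = DBH/200 = 65.9/200 = 0.3295 m
Radius^2 = 0.3295^2 = 0.10857025 m^2
V = pi * 0.10857025 * 38.0 * 0.55
V = 7.129 m^3

7.129


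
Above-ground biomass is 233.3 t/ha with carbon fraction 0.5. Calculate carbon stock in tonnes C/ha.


Formula: Carbon Stock = Biomass * Carbon Fraction
C = 233.3 t/ha * 0.5
C = 116.7 t C/ha

116.7


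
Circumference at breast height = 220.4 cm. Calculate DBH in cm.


Formula: DBH = C / pi
DBH = 220.4 / pi
pi = 3.14159...
DBH = 70.2 cm

70.2


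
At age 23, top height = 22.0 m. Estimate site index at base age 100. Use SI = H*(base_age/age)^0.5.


Formula: SI = H_dom * (base_age / age)^0.5
Age ratio = 100 / 23 = 4.34783
sqrt(age_ratio) = 2.08514
SI = 22.0 * 2.08514 = 45.9 m

45.9


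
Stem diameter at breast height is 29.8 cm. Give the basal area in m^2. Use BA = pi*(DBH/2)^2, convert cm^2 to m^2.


Formula: BA = pi * (DBH/2)^2 / 10000  (cm^2 to m^2)
Radius = DBH/2 = 29.8/2 = 14.9 cm
BA = pi * 14.9^2 / 10000
   = 697.465 cm^2 / 10000
   = 0.0697 m^2

0.0697


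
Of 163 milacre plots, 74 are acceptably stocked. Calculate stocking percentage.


Formula: Stocking % = stocked plots / total plots * 100
Stocking = 74 / 163 * 100
Stocking = 0.454 * 100 = 45.4%

45.4


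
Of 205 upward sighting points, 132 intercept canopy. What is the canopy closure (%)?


Formula: Canopy closure = covered points / total points * 100
Closure = 132 / 205 * 100
Closure = 0.6439 * 100 = 64.4%

64.4


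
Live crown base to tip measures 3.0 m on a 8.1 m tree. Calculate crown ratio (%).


Formula: Crown Ratio = (Crown Length / Total Height) * 100
CR = (3.0 m / 8.1 m) * 100
CR = 0.3704 * 100 = 37.0%

37.0


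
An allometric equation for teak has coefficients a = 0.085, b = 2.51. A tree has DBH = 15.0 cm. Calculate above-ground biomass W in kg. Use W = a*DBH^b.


Formula: W = a * DBH^b  (allometric power law)
DBH^b = 15.0^2.51 = 895.3422
W = 0.085 * 895.3422 = 76.1 kg

76.1


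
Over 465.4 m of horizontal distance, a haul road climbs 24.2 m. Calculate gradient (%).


Formula: Gradient = rise / run * 100
Gradient = 24.2 / 465.4 * 100 = 5.2%

5.2


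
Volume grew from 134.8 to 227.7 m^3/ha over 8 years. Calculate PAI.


Formula: PAI = (V_T2 - V_T1) / (T2 - T1)
Volume increment = 227.7 - 134.8 = 92.9 m^3/ha
PAI = 92.9 / 8 = 11.61 m^3/ha/year

11.61


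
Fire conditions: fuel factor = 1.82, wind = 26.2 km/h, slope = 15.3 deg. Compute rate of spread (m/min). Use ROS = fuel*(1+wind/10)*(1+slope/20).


Formula: ROS = fuel * (1 + wind/10) * (1 + slope/20)
Wind factor = 1 + 26.2/10 = 3.62
Slope factor = 1 + 15.3/20 = 1.765
ROS = 1.82 * 3.62 * 1.765 = 11.63 m/min

11.63


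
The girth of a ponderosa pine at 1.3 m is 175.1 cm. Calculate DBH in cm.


Formula: DBH = C / pi
DBH = 175.1 / pi
pi = 3.14159...
DBH = 55.7 cm

55.7


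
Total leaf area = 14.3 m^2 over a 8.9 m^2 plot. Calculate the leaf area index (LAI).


Formula: LAI = total leaf area / ground area  (dimensionless)
LAI = 14.3 m^2 / 8.9 m^2
LAI = 1.61

1.61


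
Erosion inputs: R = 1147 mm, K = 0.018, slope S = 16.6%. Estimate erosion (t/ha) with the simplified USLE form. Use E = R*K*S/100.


Formula: E = R * K * S / 100  (simplified USLE)
R * K = 1147 * 0.018 = 20.646
E = 20.646 * 16.6 / 100 = 3.43 t/ha

3.43


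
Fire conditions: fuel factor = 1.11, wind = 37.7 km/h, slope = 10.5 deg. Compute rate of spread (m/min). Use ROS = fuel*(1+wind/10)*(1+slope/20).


Formula: ROS = fuel * (1 + wind/10) * (1 + slope/20)
Wind factor = 1 + 37.7/10 = 4.77
Slope factor = 1 + 10.5/20 = 1.525
ROS = 1.11 * 4.77 * 1.525 = 8.07 m/min

8.07


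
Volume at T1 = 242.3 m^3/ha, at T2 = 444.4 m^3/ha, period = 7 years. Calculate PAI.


Formula: PAI = (V_T2 - V_T1) / (T2 - T1)
Volume increment = 444.4 - 242.3 = 202.1 m^3/ha
PAI = 202.1 / 7 = 28.87 m^3/ha/year

28.87


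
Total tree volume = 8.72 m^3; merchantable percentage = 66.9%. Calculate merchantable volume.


Formula: MV = V_total * (merchantable_pct / 100)
Merchantable fraction = 66.9% / 100 = 0.669
MV = 8.72 m^3 * 0.669 = 5.834 m^3

5.834


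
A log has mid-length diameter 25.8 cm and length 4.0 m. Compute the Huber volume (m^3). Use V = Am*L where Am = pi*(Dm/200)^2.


Huber: V = Am * L,  Am = pi*(Dm/200)^2
Am = pi*(25.8/200)^2 = 0.052279 m^2
V = 0.052279*4.0 = 0.2091 m^3

0.2091


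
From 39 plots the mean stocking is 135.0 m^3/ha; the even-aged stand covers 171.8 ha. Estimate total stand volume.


Formula: Total Volume = Mean Volume per ha * Total Area
Total Volume = 135.0 m^3/ha * 171.8 ha
Total Volume = 23193 m^3

23193


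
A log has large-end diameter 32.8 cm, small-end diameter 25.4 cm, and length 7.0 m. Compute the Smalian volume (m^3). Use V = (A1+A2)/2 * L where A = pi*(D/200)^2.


Smalian: V = (A1 + A2)/2 * L,  A = pi*(D/200)^2
A1 = pi*(32.8/200)^2 = 0.084496 m^2
A2 = pi*(25.4/200)^2 = 0.050671 m^2
V = (0.084496+0.050671)/2*7.0 = 0.4731 m^3

0.4731


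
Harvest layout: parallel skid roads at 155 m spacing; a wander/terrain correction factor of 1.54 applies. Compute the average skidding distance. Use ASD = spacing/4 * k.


Formula: ASD = (spacing / 4) * correction
Uncorrected distance = spacing / 4 = 155 / 4 = 38.75 m
ASD = 38.75 * 1.54 = 60 m

60


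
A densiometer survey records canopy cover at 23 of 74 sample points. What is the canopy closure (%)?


Formula: Canopy closure = covered points / total points * 100
Closure = 23 / 74 * 100
Closure = 0.3108 * 100 = 31.1%

31.1


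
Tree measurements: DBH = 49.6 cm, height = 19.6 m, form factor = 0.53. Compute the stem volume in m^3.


Formula: V = pi * (DBH/200)^2 * H * ff
Radius = DBH/200 = 49.6/200 = 0.248 m
Radius^2 = 0.248^2 = 0.061504 m^2
V = pi * 0.061504 * 19.6 * 0.53
V = 2.007 m^3

2.007


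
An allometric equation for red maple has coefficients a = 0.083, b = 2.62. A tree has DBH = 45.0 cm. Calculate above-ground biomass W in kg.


Formula: W = a * DBH^b  (allometric power law)
DBH^b = 45.0^2.62 = 21449.4809
W = 0.083 * 21449.4809 = 1780.3 kg

1780.3


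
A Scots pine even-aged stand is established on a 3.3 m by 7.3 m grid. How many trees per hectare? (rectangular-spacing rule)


Formula: TPH = 10000 m^2/ha / (spacing_x * spacing_y)
Area per tree = 3.3 m * 7.3 m = 24.09 m^2
TPH = 10000 / 24.09 = 415 trees/ha

415


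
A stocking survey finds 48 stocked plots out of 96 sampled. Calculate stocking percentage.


Formula: Stocking % = stocked plots / total plots * 100
Stocking = 48 / 96 * 100
Stocking = 0.5 * 100 = 50.0%

50.0


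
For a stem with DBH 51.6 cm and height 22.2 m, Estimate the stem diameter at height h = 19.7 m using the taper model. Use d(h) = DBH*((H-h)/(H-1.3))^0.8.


Taper: d(h) = DBH * ((H - h) / (H - 1.3))^0.8
Numerator = H - h = 22.2 - 19.7 = 2.5 m
Denominator = H - 1.3 = 22.2 - 1.3 = 20.9 m
Ratio = 2.5 / 20.9 = 0.11962
d = 51.6 * 0.11962^0.8 = 9.4 cm

9.4


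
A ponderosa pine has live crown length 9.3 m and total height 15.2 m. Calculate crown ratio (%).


Formula: Crown Ratio = (Crown Length / Total Height) * 100
CR = (9.3 m / 15.2 m) * 100
CR = 0.6118 * 100 = 61.2%

61.2


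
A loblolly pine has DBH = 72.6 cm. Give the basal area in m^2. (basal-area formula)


Formula: BA = pi * (DBH/2)^2 / 10000  (cm^2 to m^2)
Radius = DBH/2 = 72.6/2 = 36.3 cm
BA = pi * 36.3^2 / 10000
   = 4139.6452 cm^2 / 10000
   = 0.414 m^2

0.414


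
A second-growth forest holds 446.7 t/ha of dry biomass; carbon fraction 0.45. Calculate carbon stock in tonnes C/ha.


Formula: Carbon Stock = Biomass * Carbon Fraction
C = 446.7 t/ha * 0.45
C = 201.0 t C/ha

201.0


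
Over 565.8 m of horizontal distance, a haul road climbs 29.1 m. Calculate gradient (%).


Formula: Gradient = rise / run * 100
Gradient = 29.1 / 565.8 * 100 = 5.1%

5.1


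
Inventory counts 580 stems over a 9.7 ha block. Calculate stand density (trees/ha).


Formula: Stand Density = N_trees / Area_ha
Density = 580 trees / 9.7 ha
Density = 60 trees/ha

60


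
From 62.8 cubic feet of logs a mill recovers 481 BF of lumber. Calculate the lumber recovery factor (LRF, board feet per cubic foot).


Formula: LRF = Lumber Output (BF) / Log Input (ft^3)
LRF = 481 BF / 62.8 ft^3
LRF = 7.66 BF/ft^3

7.66


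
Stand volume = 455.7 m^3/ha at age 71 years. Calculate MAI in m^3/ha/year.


Formula: MAI = Total Volume / Stand Age
MAI = 455.7 m^3/ha / 71 years
MAI = 6.42 m^3/ha/year

6.42


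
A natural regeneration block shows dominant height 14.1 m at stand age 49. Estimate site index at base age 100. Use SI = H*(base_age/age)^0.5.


Formula: SI = H_dom * (base_age / age)^0.5
Age ratio = 100 / 49 = 2.04082
sqrt(age_ratio) = 1.42857
SI = 14.1 * 1.42857 = 20.1 m

20.1


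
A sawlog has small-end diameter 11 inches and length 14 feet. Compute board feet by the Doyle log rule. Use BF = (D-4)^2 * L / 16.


Doyle: BF = (D - 4)^2 * L / 16
Adjusted diameter = 11 - 4 = 7 in
(D-4)^2 = 7^2 = 49
BF = 49 * 14 / 16 = 43 BF

43


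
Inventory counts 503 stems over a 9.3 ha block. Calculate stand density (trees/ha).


Formula: Stand Density = N_trees / Area_ha
Density = 503 trees / 9.3 ha
Density = 54 trees/ha

54


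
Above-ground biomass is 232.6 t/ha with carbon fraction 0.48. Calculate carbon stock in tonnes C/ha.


Formula: Carbon Stock = Biomass * Carbon Fraction
C = 232.6 t/ha * 0.48
C = 111.6 t C/ha

111.6


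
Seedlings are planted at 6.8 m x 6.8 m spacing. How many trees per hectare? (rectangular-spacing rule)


Formula: TPH = 10000 m^2/ha / (spacing_x * spacing_y)
Area per tree = 6.8 m * 6.8 m = 46.24 m^2
TPH = 10000 / 46.24 = 216 trees/ha

216


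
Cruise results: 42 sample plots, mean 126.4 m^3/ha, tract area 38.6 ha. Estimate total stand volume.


Formula: Total Volume = Mean Volume per ha * Total Area
Total Volume = 126.4 m^3/ha * 38.6 ha
Total Volume = 4879 m^3

4879


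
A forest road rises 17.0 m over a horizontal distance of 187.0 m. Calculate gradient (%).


Formula: Gradient = rise / run * 100
Gradient = 17.0 / 187.0 * 100 = 9.1%

9.1


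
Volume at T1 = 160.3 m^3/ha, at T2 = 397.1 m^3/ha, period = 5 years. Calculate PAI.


Formula: PAI = (V_T2 - V_T1) / (T2 - T1)
Volume increment = 397.1 - 160.3 = 236.8 m^3/ha
PAI = 236.8 / 5 = 47.36 m^3/ha/year

47.36


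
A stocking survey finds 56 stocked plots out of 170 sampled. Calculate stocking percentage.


Formula: Stocking % = stocked plots / total plots * 100
Stocking = 56 / 170 * 100
Stocking = 0.3294 * 100 = 32.9%

32.9


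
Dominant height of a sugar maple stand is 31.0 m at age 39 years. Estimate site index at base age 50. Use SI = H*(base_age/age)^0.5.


Formula: SI = H_dom * (base_age / age)^0.5
Age ratio = 50 / 39 = 1.28205
sqrt(age_ratio) = 1.13228
SI = 31.0 * 1.13228 = 35.1 m

35.1


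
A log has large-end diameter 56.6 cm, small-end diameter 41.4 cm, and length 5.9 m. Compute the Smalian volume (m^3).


Smalian: V = (A1 + A2)/2 * L,  A = pi*(D/200)^2
A1 = pi*(56.6/200)^2 = 0.251607 m^2
A2 = pi*(41.4/200)^2 = 0.134614 m^2
V = (0.251607+0.134614)/2*5.9 = 1.1394 m^3

1.1394


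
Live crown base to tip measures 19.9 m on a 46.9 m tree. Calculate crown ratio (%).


Formula: Crown Ratio = (Crown Length / Total Height) * 100
CR = (19.9 m / 46.9 m) * 100
CR = 0.4243 * 100 = 42.4%

42.4


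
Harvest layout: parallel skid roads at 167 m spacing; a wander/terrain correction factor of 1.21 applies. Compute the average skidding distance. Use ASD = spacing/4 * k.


Formula: ASD = (spacing / 4) * correction
Uncorrected distance = spacing / 4 = 167 / 4 = 41.75 m
ASD = 41.75 * 1.21 = 51 m

51


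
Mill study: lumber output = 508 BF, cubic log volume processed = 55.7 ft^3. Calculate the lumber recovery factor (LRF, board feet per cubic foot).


Formula: LRF = Lumber Output (BF) / Log Input (ft^3)
LRF = 508 BF / 55.7 ft^3
LRF = 9.12 BF/ft^3

9.12


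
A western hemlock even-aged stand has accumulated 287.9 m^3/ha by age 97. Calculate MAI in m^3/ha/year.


Formula: MAI = Total Volume / Stand Age
MAI = 287.9 m^3/ha / 97 years
MAI = 2.97 m^3/ha/year

2.97


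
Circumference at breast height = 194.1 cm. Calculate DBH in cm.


Formula: DBH = C / pi
DBH = 194.1 / pi
pi = 3.14159...
DBH = 61.8 cm

61.8


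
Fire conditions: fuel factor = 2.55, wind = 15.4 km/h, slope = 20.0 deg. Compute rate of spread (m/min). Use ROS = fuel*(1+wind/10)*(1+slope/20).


Formula: ROS = fuel * (1 + wind/10) * (1 + slope/20)
Wind factor = 1 + 15.4/10 = 2.54
Slope factor = 1 + 20.0/20 = 2.0
ROS = 2.55 * 2.54 * 2.0 = 12.95 m/min

12.95


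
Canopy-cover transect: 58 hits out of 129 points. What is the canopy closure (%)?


Formula: Canopy closure = covered points / total points * 100
Closure = 58 / 129 * 100
Closure = 0.4496 * 100 = 45.0%

45.0


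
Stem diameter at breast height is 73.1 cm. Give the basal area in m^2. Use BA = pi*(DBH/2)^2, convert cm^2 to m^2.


Formula: BA = pi * (DBH/2)^2 / 10000  (cm^2 to m^2)
Radius = DBH/2 = 73.1/2 = 36.55 cm
BA = pi * 36.55^2 / 10000
   = 4196.8615 cm^2 / 10000
   = 0.4197 m^2

0.4197


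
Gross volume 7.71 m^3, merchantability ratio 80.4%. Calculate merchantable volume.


Formula: MV = V_total * (merchantable_pct / 100)
Merchantable fraction = 80.4% / 100 = 0.804
MV = 7.71 m^3 * 0.804 = 6.199 m^3

6.199


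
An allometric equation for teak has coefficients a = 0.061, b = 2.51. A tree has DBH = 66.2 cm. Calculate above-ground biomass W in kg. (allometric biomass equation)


Formula: W = a * DBH^b  (allometric power law)
DBH^b = 66.2^2.51 = 37183.7814
W = 0.061 * 37183.7814 = 2268.2 kg

2268.2


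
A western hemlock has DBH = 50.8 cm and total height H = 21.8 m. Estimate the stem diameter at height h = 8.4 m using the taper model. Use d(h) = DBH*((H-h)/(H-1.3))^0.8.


Taper: d(h) = DBH * ((H - h) / (H - 1.3))^0.8
Numerator = H - h = 21.8 - 8.4 = 13.4 m
Denominator = H - 1.3 = 21.8 - 1.3 = 20.5 m
Ratio = 13.4 / 20.5 = 0.65366
d = 50.8 * 0.65366^0.8 = 36.2 cm

36.2


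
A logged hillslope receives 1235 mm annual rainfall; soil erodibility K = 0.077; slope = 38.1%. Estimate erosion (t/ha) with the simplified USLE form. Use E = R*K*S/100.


Formula: E = R * K * S / 100  (simplified USLE)
R * K = 1235 * 0.077 = 95.095
E = 95.095 * 38.1 / 100 = 36.23 t/ha

36.23


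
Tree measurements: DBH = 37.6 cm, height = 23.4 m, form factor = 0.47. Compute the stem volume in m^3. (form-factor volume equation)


Formula: V = pi * (DBH/200)^2 * H * ff
Radius = DBH/200 = 37.6/200 = 0.188 m
Radius^2 = 0.188^2 = 0.035344 m^2
V = pi * 0.035344 * 23.4 * 0.47
V = 1.221 m^3

1.221


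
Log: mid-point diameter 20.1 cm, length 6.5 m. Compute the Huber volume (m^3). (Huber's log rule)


Huber: V = Am * L,  Am = pi*(Dm/200)^2
Am = pi*(20.1/200)^2 = 0.031731 m^2
V = 0.031731*6.5 = 0.2063 m^3

0.2063


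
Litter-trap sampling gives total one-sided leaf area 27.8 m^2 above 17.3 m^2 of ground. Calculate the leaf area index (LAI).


Formula: LAI = total leaf area / ground area  (dimensionless)
LAI = 27.8 m^2 / 17.3 m^2
LAI = 1.61

1.61


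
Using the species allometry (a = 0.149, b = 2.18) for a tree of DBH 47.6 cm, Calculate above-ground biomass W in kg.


Formula: W = a * DBH^b  (allometric power law)
DBH^b = 47.6^2.18 = 4541.331
W = 0.149 * 4541.331 = 676.7 kg

676.7


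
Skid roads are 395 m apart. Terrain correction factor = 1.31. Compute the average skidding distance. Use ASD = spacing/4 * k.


Formula: ASD = (spacing / 4) * correction
Uncorrected distance = spacing / 4 = 395 / 4 = 98.75 m
ASD = 98.75 * 1.31 = 129 m

129


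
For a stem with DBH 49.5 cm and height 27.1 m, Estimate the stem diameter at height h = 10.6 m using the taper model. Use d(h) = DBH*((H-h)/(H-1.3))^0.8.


Taper: d(h) = DBH * ((H - h) / (H - 1.3))^0.8
Numerator = H - h = 27.1 - 10.6 = 16.5 m
Denominator = H - 1.3 = 27.1 - 1.3 = 25.8 m
Ratio = 16.5 / 25.8 = 0.63953
d = 49.5 * 0.63953^0.8 = 34.6 cm

34.6


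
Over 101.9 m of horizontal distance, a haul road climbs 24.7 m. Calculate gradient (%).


Formula: Gradient = rise / run * 100
Gradient = 24.7 / 101.9 * 100 = 24.2%

24.2


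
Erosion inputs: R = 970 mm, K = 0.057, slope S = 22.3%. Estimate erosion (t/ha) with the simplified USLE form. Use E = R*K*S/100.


Formula: E = R * K * S / 100  (simplified USLE)
R * K = 970 * 0.057 = 55.29
E = 55.29 * 22.3 / 100 = 12.33 t/ha

12.33


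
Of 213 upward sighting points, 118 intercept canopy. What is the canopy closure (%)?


Formula: Canopy closure = covered points / total points * 100
Closure = 118 / 213 * 100
Closure = 0.554 * 100 = 55.4%

55.4


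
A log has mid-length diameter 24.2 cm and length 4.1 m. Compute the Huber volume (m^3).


Huber: V = Am * L,  Am = pi*(Dm/200)^2
Am = pi*(24.2/200)^2 = 0.045996 m^2
V = 0.045996*4.1 = 0.1886 m^3

0.1886


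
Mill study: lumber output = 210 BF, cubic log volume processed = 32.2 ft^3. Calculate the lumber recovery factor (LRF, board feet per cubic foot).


Formula: LRF = Lumber Output (BF) / Log Input (ft^3)
LRF = 210 BF / 32.2 ft^3
LRF = 6.52 BF/ft^3

6.52


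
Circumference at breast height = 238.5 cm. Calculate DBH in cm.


Formula: DBH = C / pi
DBH = 238.5 / pi
pi = 3.14159...
DBH = 75.9 cm

75.9


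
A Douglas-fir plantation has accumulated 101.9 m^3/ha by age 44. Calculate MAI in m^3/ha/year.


Formula: MAI = Total Volume / Stand Age
MAI = 101.9 m^3/ha / 44 years
MAI = 2.32 m^3/ha/year

2.32


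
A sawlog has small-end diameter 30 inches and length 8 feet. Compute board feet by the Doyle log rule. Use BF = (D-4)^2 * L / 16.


Doyle: BF = (D - 4)^2 * L / 16
Adjusted diameter = 30 - 4 = 26 in
(D-4)^2 = 26^2 = 676
BF = 676 * 8 / 16 = 338 BF

338


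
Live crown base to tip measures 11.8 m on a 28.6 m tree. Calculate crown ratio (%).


Formula: Crown Ratio = (Crown Length / Total Height) * 100
CR = (11.8 m / 28.6 m) * 100
CR = 0.4126 * 100 = 41.3%

41.3


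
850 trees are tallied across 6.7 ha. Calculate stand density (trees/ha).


Formula: Stand Density = N_trees / Area_ha
Density = 850 trees / 6.7 ha
Density = 127 trees/ha

127


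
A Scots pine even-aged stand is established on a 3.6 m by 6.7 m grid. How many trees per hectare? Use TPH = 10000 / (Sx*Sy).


Formula: TPH = 10000 m^2/ha / (spacing_x * spacing_y)
Area per tree = 3.6 m * 6.7 m = 24.12 m^2
TPH = 10000 / 24.12 = 415 trees/ha

415


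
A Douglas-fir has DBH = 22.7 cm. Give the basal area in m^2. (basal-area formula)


Formula: BA = pi * (DBH/2)^2 / 10000  (cm^2 to m^2)
Radius = DBH/2 = 22.7/2 = 11.35 cm
BA = pi * 11.35^2 / 10000
   = 404.7078 cm^2 / 10000
   = 0.0405 m^2

0.0405


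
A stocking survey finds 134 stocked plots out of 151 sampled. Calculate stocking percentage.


Formula: Stocking % = stocked plots / total plots * 100
Stocking = 134 / 151 * 100
Stocking = 0.8874 * 100 = 88.7%

88.7


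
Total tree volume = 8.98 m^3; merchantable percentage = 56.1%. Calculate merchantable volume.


Formula: MV = V_total * (merchantable_pct / 100)
Merchantable fraction = 56.1% / 100 = 0.561
MV = 8.98 m^3 * 0.561 = 5.038 m^3

5.038


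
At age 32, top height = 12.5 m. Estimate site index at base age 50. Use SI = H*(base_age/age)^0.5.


Formula: SI = H_dom * (base_age / age)^0.5
Age ratio = 50 / 32 = 1.5625
sqrt(age_ratio) = 1.25
SI = 12.5 * 1.25 = 15.6 m

15.6


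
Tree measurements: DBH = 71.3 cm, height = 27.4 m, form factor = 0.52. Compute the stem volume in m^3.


Formula: V = pi * (DBH/200)^2 * H * ff
Radius = DBH/200 = 71.3/200 = 0.3565 m
Radius^2 = 0.3565^2 = 0.12709225 m^2
V = pi * 0.12709225 * 27.4 * 0.52
V = 5.689 m^3

5.689


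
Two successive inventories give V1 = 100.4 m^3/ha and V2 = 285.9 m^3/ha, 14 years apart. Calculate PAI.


Formula: PAI = (V_T2 - V_T1) / (T2 - T1)
Volume increment = 285.9 - 100.4 = 185.5 m^3/ha
PAI = 185.5 / 14 = 13.25 m^3/ha/year

13.25


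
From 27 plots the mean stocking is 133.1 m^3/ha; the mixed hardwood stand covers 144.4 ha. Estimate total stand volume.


Formula: Total Volume = Mean Volume per ha * Total Area
Total Volume = 133.1 m^3/ha * 144.4 ha
Total Volume = 19220 m^3

19220


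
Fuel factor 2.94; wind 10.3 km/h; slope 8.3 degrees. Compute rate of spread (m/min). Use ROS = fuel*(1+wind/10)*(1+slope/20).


Formula: ROS = fuel * (1 + wind/10) * (1 + slope/20)
Wind factor = 1 + 10.3/10 = 2.03
Slope factor = 1 + 8.3/20 = 1.415
ROS = 2.94 * 2.03 * 1.415 = 8.45 m/min

8.45


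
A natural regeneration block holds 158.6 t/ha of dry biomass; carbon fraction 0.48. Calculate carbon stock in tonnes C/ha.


Formula: Carbon Stock = Biomass * Carbon Fraction
C = 158.6 t/ha * 0.48
C = 76.1 t C/ha

76.1


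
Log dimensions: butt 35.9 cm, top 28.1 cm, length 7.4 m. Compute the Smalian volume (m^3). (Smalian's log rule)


Smalian: V = (A1 + A2)/2 * L,  A = pi*(D/200)^2
A1 = pi*(35.9/200)^2 = 0.101223 m^2
A2 = pi*(28.1/200)^2 = 0.062016 m^2
V = (0.101223+0.062016)/2*7.4 = 0.604 m^3

0.604


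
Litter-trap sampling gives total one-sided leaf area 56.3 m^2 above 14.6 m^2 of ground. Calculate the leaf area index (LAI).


Formula: LAI = total leaf area / ground area  (dimensionless)
LAI = 56.3 m^2 / 14.6 m^2
LAI = 3.86

3.86


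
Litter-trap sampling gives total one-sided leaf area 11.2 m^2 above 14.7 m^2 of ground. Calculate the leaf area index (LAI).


Formula: LAI = total leaf area / ground area  (dimensionless)
LAI = 11.2 m^2 / 14.7 m^2
LAI = 0.76

0.76


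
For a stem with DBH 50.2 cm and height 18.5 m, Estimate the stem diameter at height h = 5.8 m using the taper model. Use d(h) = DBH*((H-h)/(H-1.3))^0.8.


Taper: d(h) = DBH * ((H - h) / (H - 1.3))^0.8
Numerator = H - h = 18.5 - 5.8 = 12.7 m
Denominator = H - 1.3 = 18.5 - 1.3 = 17.2 m
Ratio = 12.7 / 17.2 = 0.73837
d = 50.2 * 0.73837^0.8 = 39.4 cm

39.4


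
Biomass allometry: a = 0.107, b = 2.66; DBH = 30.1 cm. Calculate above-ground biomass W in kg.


Formula: W = a * DBH^b  (allometric power law)
DBH^b = 30.1^2.66 = 8570.1195
W = 0.107 * 8570.1195 = 917.0 kg

917.0


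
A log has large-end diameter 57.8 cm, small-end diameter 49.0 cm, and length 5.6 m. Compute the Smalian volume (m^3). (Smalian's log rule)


Smalian: V = (A1 + A2)/2 * L,  A = pi*(D/200)^2
A1 = pi*(57.8/200)^2 = 0.262389 m^2
A2 = pi*(49.0/200)^2 = 0.188574 m^2
V = (0.262389+0.188574)/2*5.6 = 1.2627 m^3

1.2627


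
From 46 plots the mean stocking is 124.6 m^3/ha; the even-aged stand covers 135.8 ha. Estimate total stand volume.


Formula: Total Volume = Mean Volume per ha * Total Area
Total Volume = 124.6 m^3/ha * 135.8 ha
Total Volume = 16921 m^3

16921


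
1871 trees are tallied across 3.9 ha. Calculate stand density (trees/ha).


Formula: Stand Density = N_trees / Area_ha
Density = 1871 trees / 3.9 ha
Density = 480 trees/ha

480


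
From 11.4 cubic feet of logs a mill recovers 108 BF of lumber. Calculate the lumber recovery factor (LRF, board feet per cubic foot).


Formula: LRF = Lumber Output (BF) / Log Input (ft^3)
LRF = 108 BF / 11.4 ft^3
LRF = 9.47 BF/ft^3

9.47


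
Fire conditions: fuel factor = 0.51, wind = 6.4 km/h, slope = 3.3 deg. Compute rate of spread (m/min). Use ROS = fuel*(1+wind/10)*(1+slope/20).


Formula: ROS = fuel * (1 + wind/10) * (1 + slope/20)
Wind factor = 1 + 6.4/10 = 1.64
Slope factor = 1 + 3.3/20 = 1.165
ROS = 0.51 * 1.64 * 1.165 = 0.97 m/min

0.97


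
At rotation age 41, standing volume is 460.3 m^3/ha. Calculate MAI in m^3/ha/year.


Formula: MAI = Total Volume / Stand Age
MAI = 460.3 m^3/ha / 41 years
MAI = 11.23 m^3/ha/year

11.23


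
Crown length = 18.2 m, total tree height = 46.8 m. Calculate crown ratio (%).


Formula: Crown Ratio = (Crown Length / Total Height) * 100
CR = (18.2 m / 46.8 m) * 100
CR = 0.3889 * 100 = 38.9%

38.9


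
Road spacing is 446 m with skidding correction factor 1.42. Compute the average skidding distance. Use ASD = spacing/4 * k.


Formula: ASD = (spacing / 4) * correction
Uncorrected distance = spacing / 4 = 446 / 4 = 111.5 m
ASD = 111.5 * 1.42 = 158 m

158


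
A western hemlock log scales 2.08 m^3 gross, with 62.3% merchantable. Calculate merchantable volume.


Formula: MV = V_total * (merchantable_pct / 100)
Merchantable fraction = 62.3% / 100 = 0.623
MV = 2.08 m^3 * 0.623 = 1.296 m^3

1.296


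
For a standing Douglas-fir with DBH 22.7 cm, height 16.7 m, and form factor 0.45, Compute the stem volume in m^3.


Formula: V = pi * (DBH/200)^2 * H * ff
Radius = DBH/200 = 22.7/200 = 0.1135 m
Radius^2 = 0.1135^2 = 0.01288225 m^2
V = pi * 0.01288225 * 16.7 * 0.45
V = 0.304 m^3

0.304


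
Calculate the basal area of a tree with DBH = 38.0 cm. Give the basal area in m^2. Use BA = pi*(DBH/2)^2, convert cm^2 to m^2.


Formula: BA = pi * (DBH/2)^2 / 10000  (cm^2 to m^2)
Radius = DBH/2 = 38.0/2 = 19.0 cm
BA = pi * 19.0^2 / 10000
   = 1134.1149 cm^2 / 10000
   = 0.1134 m^2

0.1134


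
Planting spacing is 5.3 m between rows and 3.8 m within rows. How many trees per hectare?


Formula: TPH = 10000 m^2/ha / (spacing_x * spacing_y)
Area per tree = 5.3 m * 3.8 m = 20.14 m^2
TPH = 10000 / 20.14 = 497 trees/ha

497


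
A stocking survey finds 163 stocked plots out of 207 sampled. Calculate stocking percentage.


Formula: Stocking % = stocked plots / total plots * 100
Stocking = 163 / 207 * 100
Stocking = 0.7874 * 100 = 78.7%

78.7


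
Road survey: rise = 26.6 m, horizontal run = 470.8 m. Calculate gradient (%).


Formula: Gradient = rise / run * 100
Gradient = 26.6 / 470.8 * 100 = 5.6%

5.6


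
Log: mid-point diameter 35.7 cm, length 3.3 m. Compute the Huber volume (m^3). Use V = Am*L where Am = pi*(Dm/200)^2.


Huber: V = Am * L,  Am = pi*(Dm/200)^2
Am = pi*(35.7/200)^2 = 0.100098 m^2
V = 0.100098*3.3 = 0.3303 m^3

0.3303


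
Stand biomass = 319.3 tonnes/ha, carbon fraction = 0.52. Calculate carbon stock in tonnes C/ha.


Formula: Carbon Stock = Biomass * Carbon Fraction
C = 319.3 t/ha * 0.52
C = 166.0 t C/ha

166.0


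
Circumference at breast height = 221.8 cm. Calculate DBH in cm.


Formula: DBH = C / pi
DBH = 221.8 / pi
pi = 3.14159...
DBH = 70.6 cm

70.6


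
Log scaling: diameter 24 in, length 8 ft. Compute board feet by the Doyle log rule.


Doyle: BF = (D - 4)^2 * L / 16
Adjusted diameter = 24 - 4 = 20 in
(D-4)^2 = 20^2 = 400
BF = 400 * 8 / 16 = 200 BF

200


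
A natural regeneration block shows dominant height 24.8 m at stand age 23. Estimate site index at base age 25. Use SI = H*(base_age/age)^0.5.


Formula: SI = H_dom * (base_age / age)^0.5
Age ratio = 25 / 23 = 1.08696
sqrt(age_ratio) = 1.04257
SI = 24.8 * 1.04257 = 25.9 m

25.9


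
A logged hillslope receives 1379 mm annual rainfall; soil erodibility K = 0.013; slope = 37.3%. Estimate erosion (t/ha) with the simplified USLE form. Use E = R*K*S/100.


Formula: E = R * K * S / 100  (simplified USLE)
R * K = 1379 * 0.013 = 17.927
E = 17.927 * 37.3 / 100 = 6.69 t/ha

6.69


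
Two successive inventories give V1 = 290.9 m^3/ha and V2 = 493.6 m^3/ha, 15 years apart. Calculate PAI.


Formula: PAI = (V_T2 - V_T1) / (T2 - T1)
Volume increment = 493.6 - 290.9 = 202.7 m^3/ha
PAI = 202.7 / 15 = 13.51 m^3/ha/year

13.51


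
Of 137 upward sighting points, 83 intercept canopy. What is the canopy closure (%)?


Formula: Canopy closure = covered points / total points * 100
Closure = 83 / 137 * 100
Closure = 0.6058 * 100 = 60.6%

60.6


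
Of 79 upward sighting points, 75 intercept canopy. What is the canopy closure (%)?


Formula: Canopy closure = covered points / total points * 100
Closure = 75 / 79 * 100
Closure = 0.9494 * 100 = 94.9%

94.9


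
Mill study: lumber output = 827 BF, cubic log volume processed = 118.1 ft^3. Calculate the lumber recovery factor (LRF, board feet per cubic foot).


Formula: LRF = Lumber Output (BF) / Log Input (ft^3)
LRF = 827 BF / 118.1 ft^3
LRF = 7.0 BF/ft^3

7.0


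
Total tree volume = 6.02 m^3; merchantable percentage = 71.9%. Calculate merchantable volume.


Formula: MV = V_total * (merchantable_pct / 100)
Merchantable fraction = 71.9% / 100 = 0.719
MV = 6.02 m^3 * 0.719 = 4.328 m^3

4.328


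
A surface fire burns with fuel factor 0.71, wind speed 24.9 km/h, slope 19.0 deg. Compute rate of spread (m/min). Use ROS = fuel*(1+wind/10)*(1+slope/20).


Formula: ROS = fuel * (1 + wind/10) * (1 + slope/20)
Wind factor = 1 + 24.9/10 = 3.49
Slope factor = 1 + 19.0/20 = 1.95
ROS = 0.71 * 3.49 * 1.95 = 4.83 m/min

4.83


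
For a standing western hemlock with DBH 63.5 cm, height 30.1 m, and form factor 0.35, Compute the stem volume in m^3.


Formula: V = pi * (DBH/200)^2 * H * ff
Radius = DBH/200 = 63.5/200 = 0.3175 m
Radius^2 = 0.3175^2 = 0.10080625 m^2
V = pi * 0.10080625 * 30.1 * 0.35
V = 3.336 m^3

3.336


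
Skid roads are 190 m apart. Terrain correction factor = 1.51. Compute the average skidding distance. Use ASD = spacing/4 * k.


Formula: ASD = (spacing / 4) * correction
Uncorrected distance = spacing / 4 = 190 / 4 = 47.5 m
ASD = 47.5 * 1.51 = 72 m

72


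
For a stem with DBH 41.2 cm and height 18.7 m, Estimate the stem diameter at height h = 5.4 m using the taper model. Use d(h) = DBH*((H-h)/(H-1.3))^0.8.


Taper: d(h) = DBH * ((H - h) / (H - 1.3))^0.8
Numerator = H - h = 18.7 - 5.4 = 13.3 m
Denominator = H - 1.3 = 18.7 - 1.3 = 17.4 m
Ratio = 13.3 / 17.4 = 0.76437
d = 41.2 * 0.76437^0.8 = 33.2 cm

33.2


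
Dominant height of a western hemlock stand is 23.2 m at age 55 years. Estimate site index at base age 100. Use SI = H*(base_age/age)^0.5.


Formula: SI = H_dom * (base_age / age)^0.5
Age ratio = 100 / 55 = 1.81818
sqrt(age_ratio) = 1.3484
SI = 23.2 * 1.3484 = 31.3 m

31.3


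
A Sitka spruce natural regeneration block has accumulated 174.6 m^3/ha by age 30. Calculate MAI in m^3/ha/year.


Formula: MAI = Total Volume / Stand Age
MAI = 174.6 m^3/ha / 30 years
MAI = 5.82 m^3/ha/year

5.82


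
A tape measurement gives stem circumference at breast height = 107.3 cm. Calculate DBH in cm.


Formula: DBH = C / pi
DBH = 107.3 / pi
pi = 3.14159...
DBH = 34.2 cm

34.2


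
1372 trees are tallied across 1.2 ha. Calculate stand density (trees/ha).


Formula: Stand Density = N_trees / Area_ha
Density = 1372 trees / 1.2 ha
Density = 1143 trees/ha

1143


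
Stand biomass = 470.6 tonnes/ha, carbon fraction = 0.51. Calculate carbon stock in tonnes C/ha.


Formula: Carbon Stock = Biomass * Carbon Fraction
C = 470.6 t/ha * 0.51
C = 240.0 t C/ha

240.0


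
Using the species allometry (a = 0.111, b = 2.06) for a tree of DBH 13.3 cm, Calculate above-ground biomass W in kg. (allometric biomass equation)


Formula: W = a * DBH^b  (allometric power law)
DBH^b = 13.3^2.06 = 206.6019
W = 0.111 * 206.6019 = 22.9 kg

22.9


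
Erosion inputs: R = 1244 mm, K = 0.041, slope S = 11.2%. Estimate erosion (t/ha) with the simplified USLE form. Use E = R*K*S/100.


Formula: E = R * K * S / 100  (simplified USLE)
R * K = 1244 * 0.041 = 51.004
E = 51.004 * 11.2 / 100 = 5.71 t/ha

5.71


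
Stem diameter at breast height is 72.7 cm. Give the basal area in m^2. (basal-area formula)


Formula: BA = pi * (DBH/2)^2 / 10000  (cm^2 to m^2)
Radius = DBH/2 = 72.7/2 = 36.35 cm
BA = pi * 36.35^2 / 10000
   = 4151.0571 cm^2 / 10000
   = 0.4151 m^2

0.4151


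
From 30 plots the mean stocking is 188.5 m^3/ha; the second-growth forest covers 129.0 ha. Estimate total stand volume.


Formula: Total Volume = Mean Volume per ha * Total Area
Total Volume = 188.5 m^3/ha * 129.0 ha
Total Volume = 24317 m^3

24317


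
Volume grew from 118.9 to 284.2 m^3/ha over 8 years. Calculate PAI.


Formula: PAI = (V_T2 - V_T1) / (T2 - T1)
Volume increment = 284.2 - 118.9 = 165.3 m^3/ha
PAI = 165.3 / 8 = 20.66 m^3/ha/year

20.66


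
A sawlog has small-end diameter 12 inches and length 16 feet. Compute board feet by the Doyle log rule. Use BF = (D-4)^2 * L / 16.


Doyle: BF = (D - 4)^2 * L / 16
Adjusted diameter = 12 - 4 = 8 in
(D-4)^2 = 8^2 = 64
BF = 64 * 16 / 16 = 64 BF

64


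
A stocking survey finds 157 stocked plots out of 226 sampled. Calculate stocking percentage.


Formula: Stocking % = stocked plots / total plots * 100
Stocking = 157 / 226 * 100
Stocking = 0.6947 * 100 = 69.5%

69.5


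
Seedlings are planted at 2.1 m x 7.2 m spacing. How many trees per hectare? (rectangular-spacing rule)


Formula: TPH = 10000 m^2/ha / (spacing_x * spacing_y)
Area per tree = 2.1 m * 7.2 m = 15.12 m^2
TPH = 10000 / 15.12 = 661 trees/ha

661


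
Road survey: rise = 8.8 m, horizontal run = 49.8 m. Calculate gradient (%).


Formula: Gradient = rise / run * 100
Gradient = 8.8 / 49.8 * 100 = 17.7%

17.7


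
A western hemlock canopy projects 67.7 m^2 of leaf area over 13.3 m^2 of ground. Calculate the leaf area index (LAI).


Formula: LAI = total leaf area / ground area  (dimensionless)
LAI = 67.7 m^2 / 13.3 m^2
LAI = 5.09

5.09


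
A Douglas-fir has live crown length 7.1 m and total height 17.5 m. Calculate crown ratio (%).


Formula: Crown Ratio = (Crown Length / Total Height) * 100
CR = (7.1 m / 17.5 m) * 100
CR = 0.4057 * 100 = 40.6%

40.6


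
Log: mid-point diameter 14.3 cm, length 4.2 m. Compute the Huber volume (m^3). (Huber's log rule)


Huber: V = Am * L,  Am = pi*(Dm/200)^2
Am = pi*(14.3/200)^2 = 0.016061 m^2
V = 0.016061*4.2 = 0.0675 m^3

0.0675


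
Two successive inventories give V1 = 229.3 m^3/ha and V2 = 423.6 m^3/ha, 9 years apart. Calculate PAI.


Formula: PAI = (V_T2 - V_T1) / (T2 - T1)
Volume increment = 423.6 - 229.3 = 194.3 m^3/ha
PAI = 194.3 / 9 = 21.59 m^3/ha/year

21.59


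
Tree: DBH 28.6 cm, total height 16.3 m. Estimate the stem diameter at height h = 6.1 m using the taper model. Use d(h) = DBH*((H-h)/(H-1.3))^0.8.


Taper: d(h) = DBH * ((H - h) / (H - 1.3))^0.8
Numerator = H - h = 16.3 - 6.1 = 10.2 m
Denominator = H - 1.3 = 16.3 - 1.3 = 15.0 m
Ratio = 10.2 / 15.0 = 0.68
d = 28.6 * 0.68^0.8 = 21.0 cm

21.0
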